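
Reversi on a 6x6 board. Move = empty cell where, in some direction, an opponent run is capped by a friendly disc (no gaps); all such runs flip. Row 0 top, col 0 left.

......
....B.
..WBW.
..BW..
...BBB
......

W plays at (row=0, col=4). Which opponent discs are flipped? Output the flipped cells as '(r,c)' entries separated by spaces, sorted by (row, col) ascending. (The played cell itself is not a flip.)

Answer: (1,4)

Derivation:
Dir NW: edge -> no flip
Dir N: edge -> no flip
Dir NE: edge -> no flip
Dir W: first cell '.' (not opp) -> no flip
Dir E: first cell '.' (not opp) -> no flip
Dir SW: first cell '.' (not opp) -> no flip
Dir S: opp run (1,4) capped by W -> flip
Dir SE: first cell '.' (not opp) -> no flip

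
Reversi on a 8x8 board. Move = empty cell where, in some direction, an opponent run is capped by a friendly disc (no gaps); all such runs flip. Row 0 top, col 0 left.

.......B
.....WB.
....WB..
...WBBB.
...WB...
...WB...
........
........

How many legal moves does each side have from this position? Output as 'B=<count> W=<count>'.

Answer: B=9 W=8

Derivation:
-- B to move --
(0,4): no bracket -> illegal
(0,5): flips 1 -> legal
(0,6): no bracket -> illegal
(1,3): flips 1 -> legal
(1,4): flips 2 -> legal
(2,2): flips 1 -> legal
(2,3): flips 1 -> legal
(2,6): no bracket -> illegal
(3,2): flips 2 -> legal
(4,2): flips 1 -> legal
(5,2): flips 2 -> legal
(6,2): flips 1 -> legal
(6,3): no bracket -> illegal
(6,4): no bracket -> illegal
B mobility = 9
-- W to move --
(0,5): no bracket -> illegal
(0,6): no bracket -> illegal
(1,4): no bracket -> illegal
(1,7): flips 1 -> legal
(2,3): no bracket -> illegal
(2,6): flips 3 -> legal
(2,7): no bracket -> illegal
(3,7): flips 3 -> legal
(4,5): flips 3 -> legal
(4,6): flips 1 -> legal
(4,7): no bracket -> illegal
(5,5): flips 2 -> legal
(6,3): no bracket -> illegal
(6,4): flips 3 -> legal
(6,5): flips 1 -> legal
W mobility = 8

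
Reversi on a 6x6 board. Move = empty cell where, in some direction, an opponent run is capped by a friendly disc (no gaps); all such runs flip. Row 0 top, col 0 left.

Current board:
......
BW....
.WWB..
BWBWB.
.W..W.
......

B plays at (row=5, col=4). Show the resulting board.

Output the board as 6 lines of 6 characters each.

Place B at (5,4); scan 8 dirs for brackets.
Dir NW: first cell '.' (not opp) -> no flip
Dir N: opp run (4,4) capped by B -> flip
Dir NE: first cell '.' (not opp) -> no flip
Dir W: first cell '.' (not opp) -> no flip
Dir E: first cell '.' (not opp) -> no flip
Dir SW: edge -> no flip
Dir S: edge -> no flip
Dir SE: edge -> no flip
All flips: (4,4)

Answer: ......
BW....
.WWB..
BWBWB.
.W..B.
....B.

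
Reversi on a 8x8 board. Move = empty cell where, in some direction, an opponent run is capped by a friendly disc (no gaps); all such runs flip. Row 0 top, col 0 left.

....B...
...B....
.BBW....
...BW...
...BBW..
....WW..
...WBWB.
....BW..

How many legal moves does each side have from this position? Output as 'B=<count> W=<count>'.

Answer: B=8 W=11

Derivation:
-- B to move --
(1,2): no bracket -> illegal
(1,4): no bracket -> illegal
(2,4): flips 2 -> legal
(2,5): flips 1 -> legal
(3,2): no bracket -> illegal
(3,5): flips 1 -> legal
(3,6): no bracket -> illegal
(4,6): flips 2 -> legal
(5,2): flips 1 -> legal
(5,3): no bracket -> illegal
(5,6): flips 1 -> legal
(6,2): flips 1 -> legal
(7,2): no bracket -> illegal
(7,3): no bracket -> illegal
(7,6): flips 3 -> legal
B mobility = 8
-- W to move --
(0,2): no bracket -> illegal
(0,3): flips 1 -> legal
(0,5): no bracket -> illegal
(1,0): no bracket -> illegal
(1,1): flips 3 -> legal
(1,2): no bracket -> illegal
(1,4): no bracket -> illegal
(1,5): no bracket -> illegal
(2,0): flips 2 -> legal
(2,4): no bracket -> illegal
(3,0): no bracket -> illegal
(3,1): no bracket -> illegal
(3,2): flips 2 -> legal
(3,5): no bracket -> illegal
(4,2): flips 2 -> legal
(5,2): flips 1 -> legal
(5,3): flips 3 -> legal
(5,6): no bracket -> illegal
(5,7): flips 1 -> legal
(6,7): flips 1 -> legal
(7,3): flips 2 -> legal
(7,6): no bracket -> illegal
(7,7): flips 1 -> legal
W mobility = 11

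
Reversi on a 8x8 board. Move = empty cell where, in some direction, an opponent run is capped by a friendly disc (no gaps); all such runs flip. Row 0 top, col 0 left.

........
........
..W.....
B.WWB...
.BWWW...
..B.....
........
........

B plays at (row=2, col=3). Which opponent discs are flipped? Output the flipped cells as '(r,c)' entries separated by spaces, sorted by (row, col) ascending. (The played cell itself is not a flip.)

Answer: (3,2)

Derivation:
Dir NW: first cell '.' (not opp) -> no flip
Dir N: first cell '.' (not opp) -> no flip
Dir NE: first cell '.' (not opp) -> no flip
Dir W: opp run (2,2), next='.' -> no flip
Dir E: first cell '.' (not opp) -> no flip
Dir SW: opp run (3,2) capped by B -> flip
Dir S: opp run (3,3) (4,3), next='.' -> no flip
Dir SE: first cell 'B' (not opp) -> no flip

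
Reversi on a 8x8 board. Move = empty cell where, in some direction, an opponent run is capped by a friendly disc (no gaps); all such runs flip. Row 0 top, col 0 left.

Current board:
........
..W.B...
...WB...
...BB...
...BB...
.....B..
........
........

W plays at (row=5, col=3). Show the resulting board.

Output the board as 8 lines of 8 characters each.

Answer: ........
..W.B...
...WB...
...WB...
...WB...
...W.B..
........
........

Derivation:
Place W at (5,3); scan 8 dirs for brackets.
Dir NW: first cell '.' (not opp) -> no flip
Dir N: opp run (4,3) (3,3) capped by W -> flip
Dir NE: opp run (4,4), next='.' -> no flip
Dir W: first cell '.' (not opp) -> no flip
Dir E: first cell '.' (not opp) -> no flip
Dir SW: first cell '.' (not opp) -> no flip
Dir S: first cell '.' (not opp) -> no flip
Dir SE: first cell '.' (not opp) -> no flip
All flips: (3,3) (4,3)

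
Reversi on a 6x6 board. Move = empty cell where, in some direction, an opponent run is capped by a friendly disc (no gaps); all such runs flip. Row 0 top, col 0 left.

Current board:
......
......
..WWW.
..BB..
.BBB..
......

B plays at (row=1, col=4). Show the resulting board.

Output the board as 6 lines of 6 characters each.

Place B at (1,4); scan 8 dirs for brackets.
Dir NW: first cell '.' (not opp) -> no flip
Dir N: first cell '.' (not opp) -> no flip
Dir NE: first cell '.' (not opp) -> no flip
Dir W: first cell '.' (not opp) -> no flip
Dir E: first cell '.' (not opp) -> no flip
Dir SW: opp run (2,3) capped by B -> flip
Dir S: opp run (2,4), next='.' -> no flip
Dir SE: first cell '.' (not opp) -> no flip
All flips: (2,3)

Answer: ......
....B.
..WBW.
..BB..
.BBB..
......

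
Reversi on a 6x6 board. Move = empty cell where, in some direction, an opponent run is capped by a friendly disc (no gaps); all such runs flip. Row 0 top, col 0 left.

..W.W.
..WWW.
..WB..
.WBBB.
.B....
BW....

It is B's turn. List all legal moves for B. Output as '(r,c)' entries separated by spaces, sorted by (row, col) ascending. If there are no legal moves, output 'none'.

Answer: (0,1) (0,3) (0,5) (1,1) (2,1) (3,0) (5,2)

Derivation:
(0,1): flips 1 -> legal
(0,3): flips 1 -> legal
(0,5): flips 1 -> legal
(1,1): flips 1 -> legal
(1,5): no bracket -> illegal
(2,0): no bracket -> illegal
(2,1): flips 2 -> legal
(2,4): no bracket -> illegal
(2,5): no bracket -> illegal
(3,0): flips 1 -> legal
(4,0): no bracket -> illegal
(4,2): no bracket -> illegal
(5,2): flips 1 -> legal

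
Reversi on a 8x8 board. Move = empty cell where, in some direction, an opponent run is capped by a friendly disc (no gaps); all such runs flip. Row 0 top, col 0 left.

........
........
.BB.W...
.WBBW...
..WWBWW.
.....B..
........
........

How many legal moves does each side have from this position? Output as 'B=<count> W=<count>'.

-- B to move --
(1,3): no bracket -> illegal
(1,4): flips 2 -> legal
(1,5): flips 1 -> legal
(2,0): no bracket -> illegal
(2,3): no bracket -> illegal
(2,5): no bracket -> illegal
(3,0): flips 1 -> legal
(3,5): flips 2 -> legal
(3,6): no bracket -> illegal
(3,7): flips 1 -> legal
(4,0): flips 1 -> legal
(4,1): flips 3 -> legal
(4,7): flips 2 -> legal
(5,1): flips 1 -> legal
(5,2): flips 1 -> legal
(5,3): flips 1 -> legal
(5,4): flips 1 -> legal
(5,6): no bracket -> illegal
(5,7): no bracket -> illegal
B mobility = 12
-- W to move --
(1,0): flips 2 -> legal
(1,1): flips 1 -> legal
(1,2): flips 2 -> legal
(1,3): flips 1 -> legal
(2,0): no bracket -> illegal
(2,3): flips 1 -> legal
(3,0): no bracket -> illegal
(3,5): no bracket -> illegal
(4,1): no bracket -> illegal
(5,3): no bracket -> illegal
(5,4): flips 1 -> legal
(5,6): no bracket -> illegal
(6,4): flips 1 -> legal
(6,5): flips 1 -> legal
(6,6): no bracket -> illegal
W mobility = 8

Answer: B=12 W=8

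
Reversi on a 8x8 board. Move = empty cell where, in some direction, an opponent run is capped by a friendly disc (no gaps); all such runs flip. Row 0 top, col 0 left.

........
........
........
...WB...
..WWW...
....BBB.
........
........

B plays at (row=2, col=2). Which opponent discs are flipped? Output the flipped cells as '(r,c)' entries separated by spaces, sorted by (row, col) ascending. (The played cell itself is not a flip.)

Dir NW: first cell '.' (not opp) -> no flip
Dir N: first cell '.' (not opp) -> no flip
Dir NE: first cell '.' (not opp) -> no flip
Dir W: first cell '.' (not opp) -> no flip
Dir E: first cell '.' (not opp) -> no flip
Dir SW: first cell '.' (not opp) -> no flip
Dir S: first cell '.' (not opp) -> no flip
Dir SE: opp run (3,3) (4,4) capped by B -> flip

Answer: (3,3) (4,4)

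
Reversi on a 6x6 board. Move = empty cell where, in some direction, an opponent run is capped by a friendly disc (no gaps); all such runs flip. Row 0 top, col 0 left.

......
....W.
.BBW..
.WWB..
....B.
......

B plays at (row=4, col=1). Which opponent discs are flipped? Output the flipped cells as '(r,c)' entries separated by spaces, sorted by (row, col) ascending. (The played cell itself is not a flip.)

Answer: (3,1)

Derivation:
Dir NW: first cell '.' (not opp) -> no flip
Dir N: opp run (3,1) capped by B -> flip
Dir NE: opp run (3,2) (2,3) (1,4), next='.' -> no flip
Dir W: first cell '.' (not opp) -> no flip
Dir E: first cell '.' (not opp) -> no flip
Dir SW: first cell '.' (not opp) -> no flip
Dir S: first cell '.' (not opp) -> no flip
Dir SE: first cell '.' (not opp) -> no flip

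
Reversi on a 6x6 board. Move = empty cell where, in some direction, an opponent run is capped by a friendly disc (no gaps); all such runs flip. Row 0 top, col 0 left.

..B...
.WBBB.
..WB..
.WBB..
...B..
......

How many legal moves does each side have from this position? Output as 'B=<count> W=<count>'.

-- B to move --
(0,0): flips 2 -> legal
(0,1): no bracket -> illegal
(1,0): flips 1 -> legal
(2,0): flips 1 -> legal
(2,1): flips 1 -> legal
(3,0): flips 1 -> legal
(4,0): flips 2 -> legal
(4,1): no bracket -> illegal
(4,2): no bracket -> illegal
B mobility = 6
-- W to move --
(0,1): no bracket -> illegal
(0,3): no bracket -> illegal
(0,4): flips 1 -> legal
(0,5): no bracket -> illegal
(1,5): flips 3 -> legal
(2,1): no bracket -> illegal
(2,4): flips 1 -> legal
(2,5): no bracket -> illegal
(3,4): flips 2 -> legal
(4,1): no bracket -> illegal
(4,2): flips 1 -> legal
(4,4): flips 1 -> legal
(5,2): no bracket -> illegal
(5,3): no bracket -> illegal
(5,4): no bracket -> illegal
W mobility = 6

Answer: B=6 W=6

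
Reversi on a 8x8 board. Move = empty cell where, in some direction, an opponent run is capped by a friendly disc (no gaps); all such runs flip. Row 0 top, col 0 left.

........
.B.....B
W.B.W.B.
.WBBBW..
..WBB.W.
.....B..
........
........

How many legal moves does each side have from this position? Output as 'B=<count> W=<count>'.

Answer: B=9 W=7

Derivation:
-- B to move --
(1,0): no bracket -> illegal
(1,3): no bracket -> illegal
(1,4): flips 1 -> legal
(1,5): flips 1 -> legal
(2,1): no bracket -> illegal
(2,3): no bracket -> illegal
(2,5): no bracket -> illegal
(3,0): flips 1 -> legal
(3,6): flips 1 -> legal
(3,7): flips 1 -> legal
(4,0): flips 1 -> legal
(4,1): flips 1 -> legal
(4,5): no bracket -> illegal
(4,7): no bracket -> illegal
(5,1): flips 1 -> legal
(5,2): flips 1 -> legal
(5,3): no bracket -> illegal
(5,6): no bracket -> illegal
(5,7): no bracket -> illegal
B mobility = 9
-- W to move --
(0,0): no bracket -> illegal
(0,1): no bracket -> illegal
(0,2): flips 1 -> legal
(0,6): no bracket -> illegal
(0,7): no bracket -> illegal
(1,0): no bracket -> illegal
(1,2): flips 2 -> legal
(1,3): flips 1 -> legal
(1,5): no bracket -> illegal
(1,6): no bracket -> illegal
(2,1): no bracket -> illegal
(2,3): no bracket -> illegal
(2,5): no bracket -> illegal
(2,7): no bracket -> illegal
(3,6): no bracket -> illegal
(3,7): no bracket -> illegal
(4,1): no bracket -> illegal
(4,5): flips 2 -> legal
(5,2): no bracket -> illegal
(5,3): flips 1 -> legal
(5,4): flips 2 -> legal
(5,6): no bracket -> illegal
(6,4): flips 1 -> legal
(6,5): no bracket -> illegal
(6,6): no bracket -> illegal
W mobility = 7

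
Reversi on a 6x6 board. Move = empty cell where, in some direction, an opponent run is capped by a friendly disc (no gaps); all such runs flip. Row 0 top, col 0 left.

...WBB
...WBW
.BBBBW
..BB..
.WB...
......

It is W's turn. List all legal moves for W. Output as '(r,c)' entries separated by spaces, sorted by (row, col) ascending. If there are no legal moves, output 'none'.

Answer: (2,0) (3,1) (3,5) (4,3) (5,1)

Derivation:
(1,0): no bracket -> illegal
(1,1): no bracket -> illegal
(1,2): no bracket -> illegal
(2,0): flips 4 -> legal
(3,0): no bracket -> illegal
(3,1): flips 1 -> legal
(3,4): no bracket -> illegal
(3,5): flips 1 -> legal
(4,3): flips 3 -> legal
(4,4): no bracket -> illegal
(5,1): flips 3 -> legal
(5,2): no bracket -> illegal
(5,3): no bracket -> illegal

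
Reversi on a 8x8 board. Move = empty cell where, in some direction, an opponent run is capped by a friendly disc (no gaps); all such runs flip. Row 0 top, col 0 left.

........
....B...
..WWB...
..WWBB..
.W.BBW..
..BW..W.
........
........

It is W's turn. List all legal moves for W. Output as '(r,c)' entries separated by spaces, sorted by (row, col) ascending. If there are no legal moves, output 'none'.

(0,3): no bracket -> illegal
(0,4): no bracket -> illegal
(0,5): flips 1 -> legal
(1,3): no bracket -> illegal
(1,5): flips 1 -> legal
(2,5): flips 2 -> legal
(2,6): flips 2 -> legal
(3,6): flips 2 -> legal
(4,2): flips 2 -> legal
(4,6): no bracket -> illegal
(5,1): flips 1 -> legal
(5,4): flips 1 -> legal
(5,5): flips 1 -> legal
(6,1): no bracket -> illegal
(6,2): no bracket -> illegal
(6,3): flips 1 -> legal

Answer: (0,5) (1,5) (2,5) (2,6) (3,6) (4,2) (5,1) (5,4) (5,5) (6,3)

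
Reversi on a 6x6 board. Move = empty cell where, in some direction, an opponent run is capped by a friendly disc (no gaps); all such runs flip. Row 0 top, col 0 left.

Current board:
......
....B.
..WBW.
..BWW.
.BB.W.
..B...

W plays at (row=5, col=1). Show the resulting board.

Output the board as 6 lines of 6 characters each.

Place W at (5,1); scan 8 dirs for brackets.
Dir NW: first cell '.' (not opp) -> no flip
Dir N: opp run (4,1), next='.' -> no flip
Dir NE: opp run (4,2) capped by W -> flip
Dir W: first cell '.' (not opp) -> no flip
Dir E: opp run (5,2), next='.' -> no flip
Dir SW: edge -> no flip
Dir S: edge -> no flip
Dir SE: edge -> no flip
All flips: (4,2)

Answer: ......
....B.
..WBW.
..BWW.
.BW.W.
.WB...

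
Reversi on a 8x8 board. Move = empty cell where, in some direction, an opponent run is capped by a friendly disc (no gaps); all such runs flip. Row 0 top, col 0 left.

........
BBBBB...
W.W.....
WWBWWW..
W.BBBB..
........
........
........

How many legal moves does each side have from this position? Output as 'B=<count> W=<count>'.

-- B to move --
(2,1): no bracket -> illegal
(2,3): flips 2 -> legal
(2,4): flips 2 -> legal
(2,5): flips 2 -> legal
(2,6): flips 1 -> legal
(3,6): flips 3 -> legal
(4,1): no bracket -> illegal
(4,6): no bracket -> illegal
(5,0): flips 3 -> legal
(5,1): no bracket -> illegal
B mobility = 6
-- W to move --
(0,0): flips 2 -> legal
(0,1): no bracket -> illegal
(0,2): flips 2 -> legal
(0,3): no bracket -> illegal
(0,4): flips 1 -> legal
(0,5): no bracket -> illegal
(1,5): no bracket -> illegal
(2,1): no bracket -> illegal
(2,3): no bracket -> illegal
(2,4): no bracket -> illegal
(2,5): no bracket -> illegal
(3,6): no bracket -> illegal
(4,1): no bracket -> illegal
(4,6): no bracket -> illegal
(5,1): flips 1 -> legal
(5,2): flips 3 -> legal
(5,3): flips 3 -> legal
(5,4): flips 1 -> legal
(5,5): flips 2 -> legal
(5,6): flips 1 -> legal
W mobility = 9

Answer: B=6 W=9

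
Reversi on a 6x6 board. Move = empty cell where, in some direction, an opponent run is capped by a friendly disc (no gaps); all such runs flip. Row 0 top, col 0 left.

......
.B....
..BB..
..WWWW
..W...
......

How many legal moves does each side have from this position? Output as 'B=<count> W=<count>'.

Answer: B=5 W=4

Derivation:
-- B to move --
(2,1): no bracket -> illegal
(2,4): no bracket -> illegal
(2,5): no bracket -> illegal
(3,1): no bracket -> illegal
(4,1): flips 1 -> legal
(4,3): flips 1 -> legal
(4,4): flips 1 -> legal
(4,5): flips 1 -> legal
(5,1): no bracket -> illegal
(5,2): flips 2 -> legal
(5,3): no bracket -> illegal
B mobility = 5
-- W to move --
(0,0): flips 2 -> legal
(0,1): no bracket -> illegal
(0,2): no bracket -> illegal
(1,0): no bracket -> illegal
(1,2): flips 2 -> legal
(1,3): flips 1 -> legal
(1,4): flips 1 -> legal
(2,0): no bracket -> illegal
(2,1): no bracket -> illegal
(2,4): no bracket -> illegal
(3,1): no bracket -> illegal
W mobility = 4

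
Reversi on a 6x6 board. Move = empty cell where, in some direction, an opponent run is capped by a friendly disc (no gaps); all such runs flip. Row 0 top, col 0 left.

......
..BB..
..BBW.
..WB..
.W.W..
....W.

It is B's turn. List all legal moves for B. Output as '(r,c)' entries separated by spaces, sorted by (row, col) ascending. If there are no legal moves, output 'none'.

(1,4): no bracket -> illegal
(1,5): flips 1 -> legal
(2,1): no bracket -> illegal
(2,5): flips 1 -> legal
(3,0): no bracket -> illegal
(3,1): flips 1 -> legal
(3,4): no bracket -> illegal
(3,5): flips 1 -> legal
(4,0): no bracket -> illegal
(4,2): flips 1 -> legal
(4,4): no bracket -> illegal
(4,5): no bracket -> illegal
(5,0): flips 2 -> legal
(5,1): no bracket -> illegal
(5,2): no bracket -> illegal
(5,3): flips 1 -> legal
(5,5): no bracket -> illegal

Answer: (1,5) (2,5) (3,1) (3,5) (4,2) (5,0) (5,3)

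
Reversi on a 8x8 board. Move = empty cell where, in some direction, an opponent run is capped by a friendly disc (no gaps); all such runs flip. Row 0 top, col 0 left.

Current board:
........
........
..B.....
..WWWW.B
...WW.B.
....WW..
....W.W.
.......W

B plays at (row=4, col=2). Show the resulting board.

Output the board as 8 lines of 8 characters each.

Answer: ........
........
..B.....
..BWWW.B
..BWW.B.
....WW..
....W.W.
.......W

Derivation:
Place B at (4,2); scan 8 dirs for brackets.
Dir NW: first cell '.' (not opp) -> no flip
Dir N: opp run (3,2) capped by B -> flip
Dir NE: opp run (3,3), next='.' -> no flip
Dir W: first cell '.' (not opp) -> no flip
Dir E: opp run (4,3) (4,4), next='.' -> no flip
Dir SW: first cell '.' (not opp) -> no flip
Dir S: first cell '.' (not opp) -> no flip
Dir SE: first cell '.' (not opp) -> no flip
All flips: (3,2)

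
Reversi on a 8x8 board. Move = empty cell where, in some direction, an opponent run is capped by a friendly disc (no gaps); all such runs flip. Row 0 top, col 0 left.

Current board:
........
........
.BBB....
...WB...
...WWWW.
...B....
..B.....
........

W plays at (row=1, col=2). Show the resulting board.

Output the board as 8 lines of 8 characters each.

Answer: ........
..W.....
.BBW....
...WW...
...WWWW.
...B....
..B.....
........

Derivation:
Place W at (1,2); scan 8 dirs for brackets.
Dir NW: first cell '.' (not opp) -> no flip
Dir N: first cell '.' (not opp) -> no flip
Dir NE: first cell '.' (not opp) -> no flip
Dir W: first cell '.' (not opp) -> no flip
Dir E: first cell '.' (not opp) -> no flip
Dir SW: opp run (2,1), next='.' -> no flip
Dir S: opp run (2,2), next='.' -> no flip
Dir SE: opp run (2,3) (3,4) capped by W -> flip
All flips: (2,3) (3,4)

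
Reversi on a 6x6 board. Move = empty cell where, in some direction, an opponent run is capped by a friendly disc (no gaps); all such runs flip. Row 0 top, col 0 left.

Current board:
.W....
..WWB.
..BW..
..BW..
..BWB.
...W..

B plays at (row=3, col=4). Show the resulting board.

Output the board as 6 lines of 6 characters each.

Place B at (3,4); scan 8 dirs for brackets.
Dir NW: opp run (2,3) (1,2) (0,1), next=edge -> no flip
Dir N: first cell '.' (not opp) -> no flip
Dir NE: first cell '.' (not opp) -> no flip
Dir W: opp run (3,3) capped by B -> flip
Dir E: first cell '.' (not opp) -> no flip
Dir SW: opp run (4,3), next='.' -> no flip
Dir S: first cell 'B' (not opp) -> no flip
Dir SE: first cell '.' (not opp) -> no flip
All flips: (3,3)

Answer: .W....
..WWB.
..BW..
..BBB.
..BWB.
...W..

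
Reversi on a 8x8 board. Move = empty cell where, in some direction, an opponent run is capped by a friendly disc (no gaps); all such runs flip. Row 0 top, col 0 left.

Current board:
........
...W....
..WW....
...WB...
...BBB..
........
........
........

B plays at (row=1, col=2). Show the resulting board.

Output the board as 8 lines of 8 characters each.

Place B at (1,2); scan 8 dirs for brackets.
Dir NW: first cell '.' (not opp) -> no flip
Dir N: first cell '.' (not opp) -> no flip
Dir NE: first cell '.' (not opp) -> no flip
Dir W: first cell '.' (not opp) -> no flip
Dir E: opp run (1,3), next='.' -> no flip
Dir SW: first cell '.' (not opp) -> no flip
Dir S: opp run (2,2), next='.' -> no flip
Dir SE: opp run (2,3) capped by B -> flip
All flips: (2,3)

Answer: ........
..BW....
..WB....
...WB...
...BBB..
........
........
........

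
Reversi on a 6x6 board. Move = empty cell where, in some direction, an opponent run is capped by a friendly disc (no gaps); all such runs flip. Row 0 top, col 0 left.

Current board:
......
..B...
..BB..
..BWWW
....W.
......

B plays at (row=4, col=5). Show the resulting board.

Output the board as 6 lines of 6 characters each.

Place B at (4,5); scan 8 dirs for brackets.
Dir NW: opp run (3,4) capped by B -> flip
Dir N: opp run (3,5), next='.' -> no flip
Dir NE: edge -> no flip
Dir W: opp run (4,4), next='.' -> no flip
Dir E: edge -> no flip
Dir SW: first cell '.' (not opp) -> no flip
Dir S: first cell '.' (not opp) -> no flip
Dir SE: edge -> no flip
All flips: (3,4)

Answer: ......
..B...
..BB..
..BWBW
....WB
......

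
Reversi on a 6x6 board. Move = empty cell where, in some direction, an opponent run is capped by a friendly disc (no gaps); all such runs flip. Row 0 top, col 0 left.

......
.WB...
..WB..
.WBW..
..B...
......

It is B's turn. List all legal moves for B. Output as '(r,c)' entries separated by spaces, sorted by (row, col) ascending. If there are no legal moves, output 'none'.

(0,0): no bracket -> illegal
(0,1): no bracket -> illegal
(0,2): no bracket -> illegal
(1,0): flips 1 -> legal
(1,3): no bracket -> illegal
(2,0): flips 1 -> legal
(2,1): flips 1 -> legal
(2,4): flips 1 -> legal
(3,0): flips 1 -> legal
(3,4): flips 1 -> legal
(4,0): no bracket -> illegal
(4,1): no bracket -> illegal
(4,3): flips 1 -> legal
(4,4): no bracket -> illegal

Answer: (1,0) (2,0) (2,1) (2,4) (3,0) (3,4) (4,3)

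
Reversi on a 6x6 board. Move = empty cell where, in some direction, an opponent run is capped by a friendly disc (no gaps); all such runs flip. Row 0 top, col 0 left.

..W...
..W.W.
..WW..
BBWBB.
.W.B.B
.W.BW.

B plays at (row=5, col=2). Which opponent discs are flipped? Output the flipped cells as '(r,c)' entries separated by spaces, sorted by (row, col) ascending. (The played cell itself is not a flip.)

Answer: (4,1)

Derivation:
Dir NW: opp run (4,1) capped by B -> flip
Dir N: first cell '.' (not opp) -> no flip
Dir NE: first cell 'B' (not opp) -> no flip
Dir W: opp run (5,1), next='.' -> no flip
Dir E: first cell 'B' (not opp) -> no flip
Dir SW: edge -> no flip
Dir S: edge -> no flip
Dir SE: edge -> no flip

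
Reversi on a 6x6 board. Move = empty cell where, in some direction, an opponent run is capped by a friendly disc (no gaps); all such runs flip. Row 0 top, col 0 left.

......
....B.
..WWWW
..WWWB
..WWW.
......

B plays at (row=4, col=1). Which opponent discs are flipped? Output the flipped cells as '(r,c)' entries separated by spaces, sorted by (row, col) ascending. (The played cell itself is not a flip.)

Answer: (2,3) (3,2)

Derivation:
Dir NW: first cell '.' (not opp) -> no flip
Dir N: first cell '.' (not opp) -> no flip
Dir NE: opp run (3,2) (2,3) capped by B -> flip
Dir W: first cell '.' (not opp) -> no flip
Dir E: opp run (4,2) (4,3) (4,4), next='.' -> no flip
Dir SW: first cell '.' (not opp) -> no flip
Dir S: first cell '.' (not opp) -> no flip
Dir SE: first cell '.' (not opp) -> no flip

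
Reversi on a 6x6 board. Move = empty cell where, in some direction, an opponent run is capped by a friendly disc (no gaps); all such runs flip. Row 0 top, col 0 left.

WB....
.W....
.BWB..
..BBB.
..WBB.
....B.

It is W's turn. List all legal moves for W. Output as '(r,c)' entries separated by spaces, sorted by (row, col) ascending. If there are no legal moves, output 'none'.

(0,2): flips 1 -> legal
(1,0): no bracket -> illegal
(1,2): no bracket -> illegal
(1,3): no bracket -> illegal
(1,4): no bracket -> illegal
(2,0): flips 1 -> legal
(2,4): flips 2 -> legal
(2,5): no bracket -> illegal
(3,0): no bracket -> illegal
(3,1): flips 1 -> legal
(3,5): no bracket -> illegal
(4,1): no bracket -> illegal
(4,5): flips 2 -> legal
(5,2): no bracket -> illegal
(5,3): no bracket -> illegal
(5,5): flips 2 -> legal

Answer: (0,2) (2,0) (2,4) (3,1) (4,5) (5,5)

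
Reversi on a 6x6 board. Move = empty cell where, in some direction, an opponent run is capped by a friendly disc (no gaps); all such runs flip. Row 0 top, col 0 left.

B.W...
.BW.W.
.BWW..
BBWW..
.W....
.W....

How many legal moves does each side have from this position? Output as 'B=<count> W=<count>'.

-- B to move --
(0,1): no bracket -> illegal
(0,3): flips 1 -> legal
(0,4): no bracket -> illegal
(0,5): no bracket -> illegal
(1,3): flips 2 -> legal
(1,5): no bracket -> illegal
(2,4): flips 2 -> legal
(2,5): no bracket -> illegal
(3,4): flips 2 -> legal
(4,0): no bracket -> illegal
(4,2): no bracket -> illegal
(4,3): flips 1 -> legal
(4,4): flips 2 -> legal
(5,0): no bracket -> illegal
(5,2): flips 1 -> legal
B mobility = 7
-- W to move --
(0,1): flips 3 -> legal
(1,0): flips 2 -> legal
(2,0): flips 2 -> legal
(4,0): flips 1 -> legal
(4,2): no bracket -> illegal
W mobility = 4

Answer: B=7 W=4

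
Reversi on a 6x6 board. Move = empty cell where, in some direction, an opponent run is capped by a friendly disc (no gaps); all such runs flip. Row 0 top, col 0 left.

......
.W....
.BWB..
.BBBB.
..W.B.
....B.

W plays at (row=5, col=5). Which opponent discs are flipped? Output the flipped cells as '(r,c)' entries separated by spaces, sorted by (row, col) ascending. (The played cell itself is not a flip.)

Answer: (3,3) (4,4)

Derivation:
Dir NW: opp run (4,4) (3,3) capped by W -> flip
Dir N: first cell '.' (not opp) -> no flip
Dir NE: edge -> no flip
Dir W: opp run (5,4), next='.' -> no flip
Dir E: edge -> no flip
Dir SW: edge -> no flip
Dir S: edge -> no flip
Dir SE: edge -> no flip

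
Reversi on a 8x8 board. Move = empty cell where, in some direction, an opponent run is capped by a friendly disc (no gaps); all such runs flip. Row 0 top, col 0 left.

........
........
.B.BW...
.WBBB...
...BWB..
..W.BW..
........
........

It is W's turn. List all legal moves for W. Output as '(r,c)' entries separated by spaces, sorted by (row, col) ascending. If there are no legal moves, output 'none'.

Answer: (1,1) (2,2) (2,5) (3,5) (4,2) (4,6) (5,3) (6,4)

Derivation:
(1,0): no bracket -> illegal
(1,1): flips 1 -> legal
(1,2): no bracket -> illegal
(1,3): no bracket -> illegal
(1,4): no bracket -> illegal
(2,0): no bracket -> illegal
(2,2): flips 2 -> legal
(2,5): flips 2 -> legal
(3,0): no bracket -> illegal
(3,5): flips 4 -> legal
(3,6): no bracket -> illegal
(4,1): no bracket -> illegal
(4,2): flips 2 -> legal
(4,6): flips 1 -> legal
(5,3): flips 1 -> legal
(5,6): no bracket -> illegal
(6,3): no bracket -> illegal
(6,4): flips 1 -> legal
(6,5): no bracket -> illegal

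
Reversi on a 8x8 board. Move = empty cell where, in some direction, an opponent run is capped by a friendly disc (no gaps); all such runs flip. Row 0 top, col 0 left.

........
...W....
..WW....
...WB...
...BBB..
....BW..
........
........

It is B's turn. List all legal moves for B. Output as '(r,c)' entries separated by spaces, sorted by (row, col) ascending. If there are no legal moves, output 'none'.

Answer: (0,3) (1,1) (1,2) (3,2) (5,6) (6,5) (6,6)

Derivation:
(0,2): no bracket -> illegal
(0,3): flips 3 -> legal
(0,4): no bracket -> illegal
(1,1): flips 2 -> legal
(1,2): flips 1 -> legal
(1,4): no bracket -> illegal
(2,1): no bracket -> illegal
(2,4): no bracket -> illegal
(3,1): no bracket -> illegal
(3,2): flips 1 -> legal
(4,2): no bracket -> illegal
(4,6): no bracket -> illegal
(5,6): flips 1 -> legal
(6,4): no bracket -> illegal
(6,5): flips 1 -> legal
(6,6): flips 1 -> legal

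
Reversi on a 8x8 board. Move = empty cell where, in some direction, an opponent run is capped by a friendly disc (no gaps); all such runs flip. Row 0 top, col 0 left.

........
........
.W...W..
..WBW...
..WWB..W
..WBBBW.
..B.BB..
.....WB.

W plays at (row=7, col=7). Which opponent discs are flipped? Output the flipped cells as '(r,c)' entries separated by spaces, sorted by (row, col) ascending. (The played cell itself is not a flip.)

Dir NW: first cell '.' (not opp) -> no flip
Dir N: first cell '.' (not opp) -> no flip
Dir NE: edge -> no flip
Dir W: opp run (7,6) capped by W -> flip
Dir E: edge -> no flip
Dir SW: edge -> no flip
Dir S: edge -> no flip
Dir SE: edge -> no flip

Answer: (7,6)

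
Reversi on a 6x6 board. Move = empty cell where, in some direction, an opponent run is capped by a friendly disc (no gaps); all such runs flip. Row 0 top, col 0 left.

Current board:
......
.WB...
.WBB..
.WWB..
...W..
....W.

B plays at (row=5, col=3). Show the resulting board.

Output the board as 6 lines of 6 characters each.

Place B at (5,3); scan 8 dirs for brackets.
Dir NW: first cell '.' (not opp) -> no flip
Dir N: opp run (4,3) capped by B -> flip
Dir NE: first cell '.' (not opp) -> no flip
Dir W: first cell '.' (not opp) -> no flip
Dir E: opp run (5,4), next='.' -> no flip
Dir SW: edge -> no flip
Dir S: edge -> no flip
Dir SE: edge -> no flip
All flips: (4,3)

Answer: ......
.WB...
.WBB..
.WWB..
...B..
...BW.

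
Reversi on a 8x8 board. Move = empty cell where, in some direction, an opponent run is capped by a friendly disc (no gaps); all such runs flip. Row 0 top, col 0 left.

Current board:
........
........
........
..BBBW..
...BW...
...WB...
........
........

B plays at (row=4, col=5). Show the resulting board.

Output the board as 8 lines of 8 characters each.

Answer: ........
........
........
..BBBW..
...BBB..
...WB...
........
........

Derivation:
Place B at (4,5); scan 8 dirs for brackets.
Dir NW: first cell 'B' (not opp) -> no flip
Dir N: opp run (3,5), next='.' -> no flip
Dir NE: first cell '.' (not opp) -> no flip
Dir W: opp run (4,4) capped by B -> flip
Dir E: first cell '.' (not opp) -> no flip
Dir SW: first cell 'B' (not opp) -> no flip
Dir S: first cell '.' (not opp) -> no flip
Dir SE: first cell '.' (not opp) -> no flip
All flips: (4,4)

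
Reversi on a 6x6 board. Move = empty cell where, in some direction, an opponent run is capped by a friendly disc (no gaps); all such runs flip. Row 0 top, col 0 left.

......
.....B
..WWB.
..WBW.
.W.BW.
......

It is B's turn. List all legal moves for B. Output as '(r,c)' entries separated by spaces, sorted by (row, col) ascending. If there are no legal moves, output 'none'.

Answer: (1,1) (1,3) (2,1) (2,5) (3,1) (3,5) (4,5) (5,4) (5,5)

Derivation:
(1,1): flips 1 -> legal
(1,2): no bracket -> illegal
(1,3): flips 1 -> legal
(1,4): no bracket -> illegal
(2,1): flips 3 -> legal
(2,5): flips 1 -> legal
(3,0): no bracket -> illegal
(3,1): flips 1 -> legal
(3,5): flips 1 -> legal
(4,0): no bracket -> illegal
(4,2): no bracket -> illegal
(4,5): flips 1 -> legal
(5,0): no bracket -> illegal
(5,1): no bracket -> illegal
(5,2): no bracket -> illegal
(5,3): no bracket -> illegal
(5,4): flips 2 -> legal
(5,5): flips 1 -> legal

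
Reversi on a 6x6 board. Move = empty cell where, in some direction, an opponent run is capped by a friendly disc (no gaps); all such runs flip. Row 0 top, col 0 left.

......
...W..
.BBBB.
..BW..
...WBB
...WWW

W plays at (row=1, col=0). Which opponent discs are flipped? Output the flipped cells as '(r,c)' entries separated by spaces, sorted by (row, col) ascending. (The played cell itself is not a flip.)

Dir NW: edge -> no flip
Dir N: first cell '.' (not opp) -> no flip
Dir NE: first cell '.' (not opp) -> no flip
Dir W: edge -> no flip
Dir E: first cell '.' (not opp) -> no flip
Dir SW: edge -> no flip
Dir S: first cell '.' (not opp) -> no flip
Dir SE: opp run (2,1) (3,2) capped by W -> flip

Answer: (2,1) (3,2)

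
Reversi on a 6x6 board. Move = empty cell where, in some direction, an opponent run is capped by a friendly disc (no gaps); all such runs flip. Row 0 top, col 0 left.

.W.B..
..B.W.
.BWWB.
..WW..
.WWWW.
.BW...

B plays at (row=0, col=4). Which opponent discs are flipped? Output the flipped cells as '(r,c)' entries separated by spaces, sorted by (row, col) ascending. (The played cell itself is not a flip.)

Answer: (1,4)

Derivation:
Dir NW: edge -> no flip
Dir N: edge -> no flip
Dir NE: edge -> no flip
Dir W: first cell 'B' (not opp) -> no flip
Dir E: first cell '.' (not opp) -> no flip
Dir SW: first cell '.' (not opp) -> no flip
Dir S: opp run (1,4) capped by B -> flip
Dir SE: first cell '.' (not opp) -> no flip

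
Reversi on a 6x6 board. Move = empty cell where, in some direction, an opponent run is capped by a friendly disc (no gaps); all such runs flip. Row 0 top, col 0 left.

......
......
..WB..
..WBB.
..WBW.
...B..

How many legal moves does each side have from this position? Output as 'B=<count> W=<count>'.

-- B to move --
(1,1): flips 1 -> legal
(1,2): no bracket -> illegal
(1,3): no bracket -> illegal
(2,1): flips 2 -> legal
(3,1): flips 2 -> legal
(3,5): flips 1 -> legal
(4,1): flips 2 -> legal
(4,5): flips 1 -> legal
(5,1): flips 1 -> legal
(5,2): no bracket -> illegal
(5,4): flips 1 -> legal
(5,5): flips 1 -> legal
B mobility = 9
-- W to move --
(1,2): no bracket -> illegal
(1,3): no bracket -> illegal
(1,4): flips 1 -> legal
(2,4): flips 3 -> legal
(2,5): no bracket -> illegal
(3,5): flips 2 -> legal
(4,5): no bracket -> illegal
(5,2): no bracket -> illegal
(5,4): flips 1 -> legal
W mobility = 4

Answer: B=9 W=4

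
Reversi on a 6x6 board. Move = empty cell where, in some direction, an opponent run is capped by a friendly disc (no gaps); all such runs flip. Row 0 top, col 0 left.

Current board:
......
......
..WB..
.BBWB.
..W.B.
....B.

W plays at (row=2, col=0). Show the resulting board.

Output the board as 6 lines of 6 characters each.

Place W at (2,0); scan 8 dirs for brackets.
Dir NW: edge -> no flip
Dir N: first cell '.' (not opp) -> no flip
Dir NE: first cell '.' (not opp) -> no flip
Dir W: edge -> no flip
Dir E: first cell '.' (not opp) -> no flip
Dir SW: edge -> no flip
Dir S: first cell '.' (not opp) -> no flip
Dir SE: opp run (3,1) capped by W -> flip
All flips: (3,1)

Answer: ......
......
W.WB..
.WBWB.
..W.B.
....B.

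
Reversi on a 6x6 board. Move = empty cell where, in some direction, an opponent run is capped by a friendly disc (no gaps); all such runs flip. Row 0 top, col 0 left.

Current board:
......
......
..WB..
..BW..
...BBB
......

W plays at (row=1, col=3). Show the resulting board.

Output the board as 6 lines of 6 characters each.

Answer: ......
...W..
..WW..
..BW..
...BBB
......

Derivation:
Place W at (1,3); scan 8 dirs for brackets.
Dir NW: first cell '.' (not opp) -> no flip
Dir N: first cell '.' (not opp) -> no flip
Dir NE: first cell '.' (not opp) -> no flip
Dir W: first cell '.' (not opp) -> no flip
Dir E: first cell '.' (not opp) -> no flip
Dir SW: first cell 'W' (not opp) -> no flip
Dir S: opp run (2,3) capped by W -> flip
Dir SE: first cell '.' (not opp) -> no flip
All flips: (2,3)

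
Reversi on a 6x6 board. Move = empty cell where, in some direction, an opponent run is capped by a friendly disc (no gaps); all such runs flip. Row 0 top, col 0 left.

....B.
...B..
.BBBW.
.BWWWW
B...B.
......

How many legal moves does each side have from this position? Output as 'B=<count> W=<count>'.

Answer: B=6 W=11

Derivation:
-- B to move --
(1,4): flips 2 -> legal
(1,5): no bracket -> illegal
(2,5): flips 1 -> legal
(4,1): flips 1 -> legal
(4,2): flips 1 -> legal
(4,3): flips 2 -> legal
(4,5): flips 1 -> legal
B mobility = 6
-- W to move --
(0,2): flips 1 -> legal
(0,3): flips 2 -> legal
(0,5): no bracket -> illegal
(1,0): flips 1 -> legal
(1,1): flips 1 -> legal
(1,2): flips 2 -> legal
(1,4): flips 1 -> legal
(1,5): no bracket -> illegal
(2,0): flips 3 -> legal
(3,0): flips 1 -> legal
(4,1): no bracket -> illegal
(4,2): no bracket -> illegal
(4,3): no bracket -> illegal
(4,5): no bracket -> illegal
(5,0): no bracket -> illegal
(5,1): no bracket -> illegal
(5,3): flips 1 -> legal
(5,4): flips 1 -> legal
(5,5): flips 1 -> legal
W mobility = 11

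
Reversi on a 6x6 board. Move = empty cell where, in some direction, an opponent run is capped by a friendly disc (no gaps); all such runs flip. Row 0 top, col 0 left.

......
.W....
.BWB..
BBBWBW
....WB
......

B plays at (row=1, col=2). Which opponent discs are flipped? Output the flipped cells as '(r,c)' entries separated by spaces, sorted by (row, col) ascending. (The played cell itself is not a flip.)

Dir NW: first cell '.' (not opp) -> no flip
Dir N: first cell '.' (not opp) -> no flip
Dir NE: first cell '.' (not opp) -> no flip
Dir W: opp run (1,1), next='.' -> no flip
Dir E: first cell '.' (not opp) -> no flip
Dir SW: first cell 'B' (not opp) -> no flip
Dir S: opp run (2,2) capped by B -> flip
Dir SE: first cell 'B' (not opp) -> no flip

Answer: (2,2)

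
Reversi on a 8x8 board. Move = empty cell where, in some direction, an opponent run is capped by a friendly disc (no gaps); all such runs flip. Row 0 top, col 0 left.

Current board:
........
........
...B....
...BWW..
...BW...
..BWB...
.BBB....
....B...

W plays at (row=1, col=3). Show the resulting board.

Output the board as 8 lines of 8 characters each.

Answer: ........
...W....
...W....
...WWW..
...WW...
..BWB...
.BBB....
....B...

Derivation:
Place W at (1,3); scan 8 dirs for brackets.
Dir NW: first cell '.' (not opp) -> no flip
Dir N: first cell '.' (not opp) -> no flip
Dir NE: first cell '.' (not opp) -> no flip
Dir W: first cell '.' (not opp) -> no flip
Dir E: first cell '.' (not opp) -> no flip
Dir SW: first cell '.' (not opp) -> no flip
Dir S: opp run (2,3) (3,3) (4,3) capped by W -> flip
Dir SE: first cell '.' (not opp) -> no flip
All flips: (2,3) (3,3) (4,3)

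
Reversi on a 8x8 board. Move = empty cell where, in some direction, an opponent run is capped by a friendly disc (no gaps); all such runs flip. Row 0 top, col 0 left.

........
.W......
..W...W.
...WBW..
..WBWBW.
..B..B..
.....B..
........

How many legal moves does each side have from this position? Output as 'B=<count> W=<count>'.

-- B to move --
(0,0): flips 4 -> legal
(0,1): no bracket -> illegal
(0,2): no bracket -> illegal
(1,0): no bracket -> illegal
(1,2): no bracket -> illegal
(1,3): no bracket -> illegal
(1,5): no bracket -> illegal
(1,6): no bracket -> illegal
(1,7): no bracket -> illegal
(2,0): no bracket -> illegal
(2,1): no bracket -> illegal
(2,3): flips 1 -> legal
(2,4): no bracket -> illegal
(2,5): flips 1 -> legal
(2,7): no bracket -> illegal
(3,1): no bracket -> illegal
(3,2): flips 2 -> legal
(3,6): flips 1 -> legal
(3,7): flips 1 -> legal
(4,1): flips 1 -> legal
(4,7): flips 1 -> legal
(5,1): no bracket -> illegal
(5,3): no bracket -> illegal
(5,4): flips 1 -> legal
(5,6): no bracket -> illegal
(5,7): no bracket -> illegal
B mobility = 9
-- W to move --
(2,3): no bracket -> illegal
(2,4): flips 1 -> legal
(2,5): no bracket -> illegal
(3,2): no bracket -> illegal
(3,6): no bracket -> illegal
(4,1): no bracket -> illegal
(5,1): no bracket -> illegal
(5,3): flips 1 -> legal
(5,4): no bracket -> illegal
(5,6): no bracket -> illegal
(6,1): no bracket -> illegal
(6,2): flips 1 -> legal
(6,3): no bracket -> illegal
(6,4): flips 1 -> legal
(6,6): flips 1 -> legal
(7,4): no bracket -> illegal
(7,5): flips 3 -> legal
(7,6): no bracket -> illegal
W mobility = 6

Answer: B=9 W=6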